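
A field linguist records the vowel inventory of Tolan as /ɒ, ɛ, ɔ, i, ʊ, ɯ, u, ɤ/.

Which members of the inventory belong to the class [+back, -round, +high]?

Eliminate segments failing any feature: /ɒ, ɔ, ʊ, u/ are [+round]; /ɛ, i/ are [-back]; /ɤ/ is [-high]. The remaining /ɯ/ satisfy [+back], [-round], [+high].

ɯ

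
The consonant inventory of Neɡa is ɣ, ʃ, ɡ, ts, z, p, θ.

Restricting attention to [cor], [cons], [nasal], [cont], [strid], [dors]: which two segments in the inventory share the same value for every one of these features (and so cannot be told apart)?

ʃ, z

Both /ʃ/ and /z/ are [+coronal], [+consonantal], [−nasal], [+continuant], [+strident], [−dorsal]. Since the list omits [voice], [anterior] and [distributed] — which do distinguish the voiceless postalveolar fricative from the voiced alveolar fricative — this pair collapses; all other pairs remain distinct.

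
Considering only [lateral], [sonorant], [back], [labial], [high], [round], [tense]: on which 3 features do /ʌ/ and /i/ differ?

The two segments share [-lateral], [+sonorant], [-labial], [-round]. The only features from the list on which they differ: /ʌ/ is [-high] while /i/ is [+high]; /ʌ/ is [+back] while /i/ is [-back]; /ʌ/ is [-tense] while /i/ is [+tense].

[high], [back], [tense]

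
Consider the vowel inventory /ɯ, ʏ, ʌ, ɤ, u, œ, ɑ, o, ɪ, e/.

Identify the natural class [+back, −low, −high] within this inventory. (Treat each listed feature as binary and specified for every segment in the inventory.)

The [+back] segments are /ɯ, ʌ, ɤ, u, ɑ, o/.
Of those, [−low] gives /ɯ, ʌ, ɤ, u, o/.
Then [−high] leaves /ʌ, ɤ, o/.

ʌ, ɤ, o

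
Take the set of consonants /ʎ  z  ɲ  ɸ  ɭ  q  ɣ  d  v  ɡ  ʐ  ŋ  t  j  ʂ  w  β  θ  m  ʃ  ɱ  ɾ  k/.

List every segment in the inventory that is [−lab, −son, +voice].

z, ɣ, d, ɡ, ʐ

Checking each segment against [−labial], [−sonorant], [+voice]: /z/ (voiced alveolar fricative), /ɣ/ (voiced velar fricative), /d/ (voiced alveolar stop), /ɡ/ (voiced velar stop), /ʐ/ (voiced retroflex fricative) satisfy every feature; every other segment in the inventory fails at least one.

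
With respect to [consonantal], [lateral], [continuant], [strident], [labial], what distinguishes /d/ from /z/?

/d/ is the voiced alveolar stop and /z/ is the voiced alveolar fricative. Both are [+consonantal], [-lateral], [-labial]. /d/ is [-continuant] while /z/ is [+continuant]; /d/ is [-strident] while /z/ is [+strident], so the distinguishing features are [continuant], [strident].

[continuant], [strident]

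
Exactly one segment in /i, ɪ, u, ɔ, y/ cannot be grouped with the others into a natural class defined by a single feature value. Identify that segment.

ɔ

/i, ɪ, u, y/ are all [+high], but /ɔ/ (mid back rounded lax vowel) is [-high]. No other single segment can be removed to leave a set sharing one feature value that the removed segment lacks, so /ɔ/ is the odd one out.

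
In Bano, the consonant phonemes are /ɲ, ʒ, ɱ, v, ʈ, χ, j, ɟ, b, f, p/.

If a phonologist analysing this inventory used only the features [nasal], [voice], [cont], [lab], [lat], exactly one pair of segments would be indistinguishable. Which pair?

/j/ (palatal glide) and /ʒ/ (voiced postalveolar fricative) are both [−nasal], [+voice], [+continuant], [−labial], [−lateral], so none of the listed features separates them. (They do differ in [sonorant], [strident] and [dorsal], which are not among the given features.) Every other pair in the inventory differs on at least one listed feature.

j, ʒ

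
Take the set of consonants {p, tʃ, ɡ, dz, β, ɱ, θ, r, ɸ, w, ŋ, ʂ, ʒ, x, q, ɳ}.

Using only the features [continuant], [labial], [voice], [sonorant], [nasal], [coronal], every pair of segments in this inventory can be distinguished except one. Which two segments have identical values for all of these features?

θ, ʂ

Both /θ/ and /ʂ/ are [+continuant], [−labial], [−voice], [−sonorant], [−nasal], [+coronal]. Since the list omits [strident], [anterior] and [distributed] — which do distinguish the voiceless dental fricative from the voiceless retroflex fricative — this pair collapses; all other pairs remain distinct.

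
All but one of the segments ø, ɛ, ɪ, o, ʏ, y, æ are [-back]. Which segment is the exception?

/ø, æ, ʏ, y, ɛ, ɪ/ are all [-back]; /o/ (mid back rounded tense vowel) is [+back].

o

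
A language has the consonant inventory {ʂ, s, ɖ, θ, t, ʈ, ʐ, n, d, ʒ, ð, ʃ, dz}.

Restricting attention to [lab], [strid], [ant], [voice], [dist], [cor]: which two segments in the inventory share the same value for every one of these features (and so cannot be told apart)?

n, d

Both /n/ and /d/ are [−labial], [−strident], [+anterior], [+voice], [−distributed], [+coronal]. Since the list omits [sonorant] and [nasal] — which do distinguish the alveolar nasal from the voiced alveolar stop — this pair collapses; all other pairs remain distinct.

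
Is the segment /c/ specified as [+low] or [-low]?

/c/ is the voiceless palatal stop. The feature [low] marks segments produced with the tongue body lowered; /c/ lacks this property, so it is [-low].

[-low]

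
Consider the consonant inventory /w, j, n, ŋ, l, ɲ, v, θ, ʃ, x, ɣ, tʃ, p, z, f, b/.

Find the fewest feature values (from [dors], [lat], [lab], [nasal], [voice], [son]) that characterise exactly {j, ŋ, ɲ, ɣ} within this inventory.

[+voice, −lab, +dors]

Every target segment is [+voice], [−labial], [+dorsal]; each remaining inventory member fails at least one of these. Each conjunct is needed — [−labial, +dorsal] alone would also admit /x/; [+voice, +dorsal] alone would also admit /w/; [+voice, −labial] alone would also admit /n, l, z/ — and no other combination of two listed features has exactly this extension, so three is the minimum.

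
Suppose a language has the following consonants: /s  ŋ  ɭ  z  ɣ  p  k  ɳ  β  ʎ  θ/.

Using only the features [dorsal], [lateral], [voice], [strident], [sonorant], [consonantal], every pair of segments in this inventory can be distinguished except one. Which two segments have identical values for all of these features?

p, θ

Both /p/ and /θ/ are [−dorsal], [−lateral], [−voice], [−strident], [−sonorant], [+consonantal]. Since the list omits [continuant], [labial] and [coronal] — which do distinguish the voiceless bilabial stop from the voiceless dental fricative — this pair collapses; all other pairs remain distinct.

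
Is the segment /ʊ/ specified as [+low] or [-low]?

As the high back rounded lax vowel, /ʊ/ is [-low].

[-low]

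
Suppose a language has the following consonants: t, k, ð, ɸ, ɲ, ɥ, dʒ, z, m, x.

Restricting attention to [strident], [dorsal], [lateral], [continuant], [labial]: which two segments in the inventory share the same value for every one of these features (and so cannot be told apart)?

k, ɲ

/k/ (voiceless velar stop) and /ɲ/ (palatal nasal) are both [-strident], [+dorsal], [-lateral], [-continuant], [-labial], so none of the listed features separates them. (They do differ in [sonorant], [voice], [nasal] and [back], which are not among the given features.) Every other pair in the inventory differs on at least one listed feature.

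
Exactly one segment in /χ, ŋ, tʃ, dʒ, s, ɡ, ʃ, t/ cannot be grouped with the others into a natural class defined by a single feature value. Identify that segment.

ŋ

/ʃ, t, ɡ, dʒ, s, χ, tʃ/ are all [−sonorant], but /ŋ/ (velar nasal) is [+sonorant]. No other single segment can be removed to leave a set sharing one feature value that the removed segment lacks, so /ŋ/ is the odd one out.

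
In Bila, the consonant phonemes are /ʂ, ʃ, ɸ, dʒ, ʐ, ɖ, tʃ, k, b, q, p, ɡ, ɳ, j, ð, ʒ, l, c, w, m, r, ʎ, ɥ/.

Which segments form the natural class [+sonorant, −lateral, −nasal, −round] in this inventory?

j, r

Eliminate segments failing any feature: /ʂ, ʃ, ɸ, dʒ, ʐ, ɖ, tʃ, k, b, q, p, ɡ, ð, ʒ, c/ are [−sonorant]; /ɳ, m/ are [+nasal]; /l, ʎ/ are [+lateral]; /w, ɥ/ are [+round]. The remaining /j, r/ satisfy [+sonorant], [−lateral], [−nasal], [−round].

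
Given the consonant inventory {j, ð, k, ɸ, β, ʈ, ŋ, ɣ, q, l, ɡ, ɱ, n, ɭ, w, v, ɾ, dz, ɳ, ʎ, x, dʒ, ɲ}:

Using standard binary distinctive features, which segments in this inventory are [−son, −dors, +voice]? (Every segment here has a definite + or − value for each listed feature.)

ð, β, v, dz, dʒ

The [−sonorant] segments are /ð, k, ɸ, β, ʈ, ɣ, q, ɡ, v, dz, x, dʒ/.
Among these, [−dorsal] gives /ð, ɸ, β, ʈ, v, dz, dʒ/.
Among these, [+voice] leaves /ð, β, v, dz, dʒ/.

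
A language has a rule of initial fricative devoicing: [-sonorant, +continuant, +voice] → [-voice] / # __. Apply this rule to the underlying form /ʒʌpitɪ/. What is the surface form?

[ʃʌpitɪ]

The only segment in the rule's environment that also matches [-sonorant, +continuant, +voice] is /ʒ/. Applying [-voice] turns the voiced postalveolar fricative into /ʃ/ (voiceless postalveolar fricative), giving [ʃʌpitɪ].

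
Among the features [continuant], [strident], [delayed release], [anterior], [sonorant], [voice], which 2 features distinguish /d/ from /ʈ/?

The two segments share [−continuant], [−strident], [−delayed release], [−sonorant]. The only features from the list on which they differ: /d/ is [+voice] while /ʈ/ is [−voice]; /d/ is [+anterior] while /ʈ/ is [−anterior].

[voice], [anterior]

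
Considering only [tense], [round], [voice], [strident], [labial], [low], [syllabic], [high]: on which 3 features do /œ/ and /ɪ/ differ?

The two segments share [−tense], [+voice], [−strident], [−low], [+syllabic]. The only features from the list on which they differ: /œ/ is [+labial] while /ɪ/ is [−labial]; /œ/ is [+round] while /ɪ/ is [−round]; /œ/ is [−high] while /ɪ/ is [+high].

[labial], [round], [high]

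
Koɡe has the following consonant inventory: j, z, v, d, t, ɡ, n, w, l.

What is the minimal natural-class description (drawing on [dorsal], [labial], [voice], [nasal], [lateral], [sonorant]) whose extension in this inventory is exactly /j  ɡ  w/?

[+dorsal]

/j, ɡ, w/ are exactly the [+dorsal] segments in the inventory, so a single feature suffices.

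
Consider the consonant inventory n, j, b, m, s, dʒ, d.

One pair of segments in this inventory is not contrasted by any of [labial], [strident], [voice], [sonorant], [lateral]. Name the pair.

j, n

On the given features, /j/ and /n/ have an identical profile: [-labial], [-strident], [+voice], [+sonorant], [-lateral]. No other two segments in the inventory coincide on all 5 features. (They do differ in [nasal], [continuant] and [dorsal], which are not among the given features.)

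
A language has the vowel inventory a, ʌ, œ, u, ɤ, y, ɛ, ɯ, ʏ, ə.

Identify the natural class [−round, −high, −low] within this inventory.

ʌ, ɤ, ɛ, ə

Eliminate segments failing any feature: /a/ is [+low]; /œ, u, y, ʏ/ are [+round]; /ɯ/ is [+high]. The remaining /ʌ, ɤ, ɛ, ə/ satisfy [−round], [−high], [−low].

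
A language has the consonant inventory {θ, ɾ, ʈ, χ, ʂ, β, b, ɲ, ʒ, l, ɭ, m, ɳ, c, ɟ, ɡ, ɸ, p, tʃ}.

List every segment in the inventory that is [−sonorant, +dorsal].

Checking each segment against [−sonorant], [+dorsal]: /χ/ (voiceless uvular fricative), /c/ (voiceless palatal stop), /ɟ/ (voiced palatal stop), /ɡ/ (voiced velar stop) satisfy every feature; every other segment in the inventory fails at least one.

χ, c, ɟ, ɡ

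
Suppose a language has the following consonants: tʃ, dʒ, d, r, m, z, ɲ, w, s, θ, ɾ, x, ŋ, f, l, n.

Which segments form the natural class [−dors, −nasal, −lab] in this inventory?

tʃ, dʒ, d, r, z, s, θ, ɾ, l

The [−dorsal] segments are /tʃ, dʒ, d, r, m, z, s, θ, ɾ, f, l, n/.
Intersecting with [−nasal] gives /tʃ, dʒ, d, r, z, s, θ, ɾ, f, l/.
Of those, [−labial] leaves /tʃ, dʒ, d, r, z, s, θ, ɾ, l/.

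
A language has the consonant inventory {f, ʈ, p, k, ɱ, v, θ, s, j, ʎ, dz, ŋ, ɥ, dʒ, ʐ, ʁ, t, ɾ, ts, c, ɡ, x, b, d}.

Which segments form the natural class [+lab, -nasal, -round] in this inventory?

f, p, v, b

Eliminate segments failing any feature: /ʈ, k, θ, s, j, ʎ, dz, ŋ, dʒ, ʐ, ʁ, t, ɾ, ts, c, ɡ, x, d/ are [-labial]; /ɱ/ is [+nasal]; /ɥ/ is [+round]. The remaining /f, p, v, b/ satisfy [+labial], [-nasal], [-round].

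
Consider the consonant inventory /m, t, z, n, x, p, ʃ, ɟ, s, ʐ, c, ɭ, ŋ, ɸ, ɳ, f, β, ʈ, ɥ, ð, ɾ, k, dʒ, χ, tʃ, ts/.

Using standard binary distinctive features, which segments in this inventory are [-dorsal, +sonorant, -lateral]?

Checking each segment against [-dorsal], [+sonorant], [-lateral]: /m/ (bilabial nasal), /n/ (alveolar nasal), /ɳ/ (retroflex nasal), /ɾ/ (alveolar tap) satisfy every feature; every other segment in the inventory fails at least one.

m, n, ɳ, ɾ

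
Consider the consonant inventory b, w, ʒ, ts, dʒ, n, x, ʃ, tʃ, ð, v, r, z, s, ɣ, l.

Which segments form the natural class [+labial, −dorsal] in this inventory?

b, v

Checking each segment against [+labial], [−dorsal]: /b/ (voiced bilabial stop), /v/ (voiced labiodental fricative) satisfy every feature; every other segment in the inventory fails at least one.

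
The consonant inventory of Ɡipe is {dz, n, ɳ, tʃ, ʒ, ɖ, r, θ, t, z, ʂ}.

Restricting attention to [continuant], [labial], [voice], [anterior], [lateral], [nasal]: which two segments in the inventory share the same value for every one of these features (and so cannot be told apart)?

r, z

Both /r/ and /z/ are [+continuant], [−labial], [+voice], [+anterior], [−lateral], [−nasal]. Since the list omits [sonorant] and [strident] — which do distinguish the alveolar trill from the voiced alveolar fricative — this pair collapses; all other pairs remain distinct.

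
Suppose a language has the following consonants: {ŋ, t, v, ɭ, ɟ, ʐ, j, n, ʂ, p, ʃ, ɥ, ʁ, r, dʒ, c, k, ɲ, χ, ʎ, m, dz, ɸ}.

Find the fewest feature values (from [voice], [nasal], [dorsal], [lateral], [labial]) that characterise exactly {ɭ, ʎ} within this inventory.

/ɭ, ʎ/ are exactly the [+lateral] segments in the inventory, so a single feature suffices.

[+lateral]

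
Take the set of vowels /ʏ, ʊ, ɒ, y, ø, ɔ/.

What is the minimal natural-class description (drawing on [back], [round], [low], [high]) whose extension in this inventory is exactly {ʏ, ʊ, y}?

[+high]

The target set is precisely the extension of [+high] in this inventory.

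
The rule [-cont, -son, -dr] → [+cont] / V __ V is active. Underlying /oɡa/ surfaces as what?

[oɣa]

/ɡ/ satisfies [-cont, -son, -dr] and sits in V __ V. The [+continuant] counterpart of the voiced velar stop is /ɣ/. Other segments in /oɡa/ either fail the structural description or are not in the environment, so the surface form is [oɣa].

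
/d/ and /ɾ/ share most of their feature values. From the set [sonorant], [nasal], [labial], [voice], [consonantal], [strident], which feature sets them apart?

[sonorant]

The two segments share [−nasal], [−labial], [+voice], [+consonantal], [−strident]. The only feature from the list on which they differ: /d/ is [−sonorant] while /ɾ/ is [+sonorant].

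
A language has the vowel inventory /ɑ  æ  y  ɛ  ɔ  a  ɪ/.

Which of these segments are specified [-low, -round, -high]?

ɛ

Among the inventory, the [-low] segments are /y, ɛ, ɔ, ɪ/.
Within that set, [-round] gives /ɛ, ɪ/.
Within that set, [-high] leaves /ɛ/.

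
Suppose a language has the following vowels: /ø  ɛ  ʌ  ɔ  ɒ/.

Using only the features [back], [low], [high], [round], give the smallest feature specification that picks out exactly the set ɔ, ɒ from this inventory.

The class [+back], [+round] has exactly /ɔ, ɒ/ as its extension in this inventory. No smaller conjunction from the listed features achieves this: [+round] alone would also admit /ø/; [+back] alone would also admit /ʌ/; and checking the remaining single features turns up none with this extension.

[+back, +round]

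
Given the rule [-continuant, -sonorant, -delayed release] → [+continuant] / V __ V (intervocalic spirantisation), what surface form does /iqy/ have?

Only /q/ occurs between two vowels (/i/ __ /y/) and matches the structural description. It is a voiceless uvular stop, so [-continuant, -sonorant, -delayed release] holds; changing it to [+continuant] with all other features held fixed yields /χ/ (voiceless uvular fricative). No other segment meets both the structural description and the environment, so the output is [iχy].

[iχy]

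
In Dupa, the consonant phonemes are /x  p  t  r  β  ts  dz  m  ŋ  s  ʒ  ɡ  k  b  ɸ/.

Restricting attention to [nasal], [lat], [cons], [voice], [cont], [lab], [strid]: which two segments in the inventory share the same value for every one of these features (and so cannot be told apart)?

k, t

Both /k/ and /t/ are [-nasal], [-lateral], [+consonantal], [-voice], [-continuant], [-labial], [-strident]. Since the list omits [coronal] and [dorsal] — which do distinguish the voiceless velar stop from the voiceless alveolar stop — this pair collapses; all other pairs remain distinct.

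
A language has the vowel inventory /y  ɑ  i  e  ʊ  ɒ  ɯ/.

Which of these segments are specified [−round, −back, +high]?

i

Eliminate segments failing any feature: /y, ʊ, ɒ/ are [+round]; /ɑ, ɯ/ are [+back]; /e/ is [−high]. The remaining /i/ satisfy [−round], [−back], [+high].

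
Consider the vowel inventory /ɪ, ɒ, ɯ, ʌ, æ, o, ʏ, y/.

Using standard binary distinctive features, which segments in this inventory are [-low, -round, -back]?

Checking each segment against [-low], [-round], [-back]: /ɪ/ (high front unrounded lax vowel) satisfies every feature; every other segment in the inventory fails at least one.

ɪ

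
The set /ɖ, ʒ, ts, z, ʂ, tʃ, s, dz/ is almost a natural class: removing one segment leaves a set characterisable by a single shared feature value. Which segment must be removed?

[strident] groups all but one: /ʒ, ts, tʃ, z, dz, ʂ, s/ share [+strident] while /ɖ/ (voiced retroflex stop) alone is [−strident]. Removing any other segment would not leave a single-feature class that excludes it.

ɖ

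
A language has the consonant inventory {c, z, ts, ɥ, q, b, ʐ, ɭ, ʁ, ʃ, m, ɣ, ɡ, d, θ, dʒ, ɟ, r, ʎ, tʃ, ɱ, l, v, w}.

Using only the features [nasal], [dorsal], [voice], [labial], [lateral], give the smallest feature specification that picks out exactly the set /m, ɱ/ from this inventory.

[+nasal]

/m, ɱ/ are exactly the [+nasal] segments in the inventory, so a single feature suffices.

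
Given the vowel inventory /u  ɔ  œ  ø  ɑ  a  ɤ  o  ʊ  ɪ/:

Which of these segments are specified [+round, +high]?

Checking each segment against [+round], [+high]: /u/ (high back rounded tense vowel), /ʊ/ (high back rounded lax vowel) satisfy every feature; every other segment in the inventory fails at least one.

u, ʊ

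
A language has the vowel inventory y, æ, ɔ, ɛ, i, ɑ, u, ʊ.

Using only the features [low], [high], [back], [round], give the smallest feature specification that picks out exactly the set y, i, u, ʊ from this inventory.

Every target segment is [+high] and no other inventory member is, so one feature is enough.

[+high]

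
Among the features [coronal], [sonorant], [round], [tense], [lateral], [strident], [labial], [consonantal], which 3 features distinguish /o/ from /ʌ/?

The two segments share [-coronal], [+sonorant], [-lateral], [-strident], [-consonantal]. The only features from the list on which they differ: /o/ is [+labial] while /ʌ/ is [-labial]; /o/ is [+round] while /ʌ/ is [-round]; /o/ is [+tense] while /ʌ/ is [-tense].

[labial], [round], [tense]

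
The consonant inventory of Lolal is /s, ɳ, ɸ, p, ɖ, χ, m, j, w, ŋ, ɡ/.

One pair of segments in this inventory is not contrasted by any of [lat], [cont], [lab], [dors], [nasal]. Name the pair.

j, χ

Both /j/ and /χ/ are [−lateral], [+continuant], [−labial], [+dorsal], [−nasal]. Since the list omits [sonorant], [voice], [high] and [back] — which do distinguish the palatal glide from the voiceless uvular fricative — this pair collapses; all other pairs remain distinct.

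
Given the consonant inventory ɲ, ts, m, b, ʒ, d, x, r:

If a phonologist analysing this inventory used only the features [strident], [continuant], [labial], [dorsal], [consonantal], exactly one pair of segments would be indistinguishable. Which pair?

On the given features, /b/ and /m/ have an identical profile: [-strident], [-continuant], [+labial], [-dorsal], [+consonantal]. No other two segments in the inventory coincide on all 5 features. (They do differ in [sonorant] and [nasal], which are not among the given features.)

b, m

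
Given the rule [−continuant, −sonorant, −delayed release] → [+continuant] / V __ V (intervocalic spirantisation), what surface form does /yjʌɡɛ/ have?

[yjʌɣɛ]

/ɡ/ satisfies [−continuant, −sonorant, −delayed release] and sits in V __ V. The [+continuant] counterpart of the voiced velar stop is /ɣ/. Other segments in /yjʌɡɛ/ either fail the structural description or are not in the environment, so the surface form is [yjʌɣɛ].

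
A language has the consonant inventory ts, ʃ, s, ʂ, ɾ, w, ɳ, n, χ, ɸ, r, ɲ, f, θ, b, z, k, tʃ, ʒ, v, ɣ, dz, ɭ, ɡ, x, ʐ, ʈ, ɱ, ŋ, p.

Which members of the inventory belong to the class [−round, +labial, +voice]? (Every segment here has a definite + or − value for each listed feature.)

b, v, ɱ

Eliminate segments failing any feature: /ts, ʃ, s, ʂ, ɾ, ɳ, n, χ, r, ɲ, θ, z, k, tʃ, ʒ, ɣ, dz, ɭ, ɡ, x, ʐ, ʈ, ŋ/ are [−labial]; /w/ is [+round]; /ɸ, f, p/ are [−voice]. The remaining /b, v, ɱ/ satisfy [−round], [+labial], [+voice].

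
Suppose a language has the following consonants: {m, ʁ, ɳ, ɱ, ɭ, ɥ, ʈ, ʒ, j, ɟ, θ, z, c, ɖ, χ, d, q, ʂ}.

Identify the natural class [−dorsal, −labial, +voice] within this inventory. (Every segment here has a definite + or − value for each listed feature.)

ɳ, ɭ, ʒ, z, ɖ, d

Checking each segment against [−dorsal], [−labial], [+voice]: /ɳ/ (retroflex nasal), /ɭ/ (retroflex lateral approximant), /ʒ/ (voiced postalveolar fricative), /z/ (voiced alveolar fricative), /ɖ/ (voiced retroflex stop), /d/ (voiced alveolar stop) satisfy every feature; every other segment in the inventory fails at least one.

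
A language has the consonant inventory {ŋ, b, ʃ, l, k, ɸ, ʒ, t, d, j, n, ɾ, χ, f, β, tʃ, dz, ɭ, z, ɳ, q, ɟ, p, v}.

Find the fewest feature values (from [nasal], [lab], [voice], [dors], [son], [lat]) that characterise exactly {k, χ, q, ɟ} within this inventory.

The class [−sonorant], [+dorsal] has exactly /k, χ, q, ɟ/ as its extension in this inventory. No smaller conjunction from the listed features achieves this: [+dorsal] alone would also admit /ŋ, j/; [−sonorant] alone would also admit /b, ʃ, ɸ, ʒ, …/; and checking the remaining single features turns up none with this extension.

[−son, +dors]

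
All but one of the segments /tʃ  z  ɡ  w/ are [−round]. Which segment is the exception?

w

/tʃ, z, ɡ/ are all [−round]; /w/ (labial-velar glide) is [+round].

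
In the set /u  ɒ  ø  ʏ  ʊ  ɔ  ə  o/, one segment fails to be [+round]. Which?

/ə/ is the mid central vowel (schwa), which is [−round]; the rest — /o, ɒ, ʏ, ø, ʊ, u, ɔ/ — are [+round].

ə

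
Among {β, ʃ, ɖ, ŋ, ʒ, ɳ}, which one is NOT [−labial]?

/β/ is the voiced bilabial fricative, which is [+labial]; the rest — /ŋ, ʃ, ɖ, ɳ, ʒ/ — are [−labial].

β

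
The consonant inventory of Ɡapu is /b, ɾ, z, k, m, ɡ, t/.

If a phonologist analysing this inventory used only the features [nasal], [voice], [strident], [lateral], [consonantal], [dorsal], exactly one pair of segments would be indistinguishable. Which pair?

On the given features, /b/ and /ɾ/ have an identical profile: [−nasal], [+voice], [−strident], [−lateral], [+consonantal], [−dorsal]. No other two segments in the inventory coincide on all 6 features. (They do differ in [sonorant], [labial] and [coronal], which are not among the given features.)

b, ɾ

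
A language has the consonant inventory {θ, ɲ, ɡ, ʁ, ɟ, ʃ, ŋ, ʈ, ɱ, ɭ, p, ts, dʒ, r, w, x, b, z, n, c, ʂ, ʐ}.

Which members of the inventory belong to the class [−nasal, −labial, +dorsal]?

Eliminate segments failing any feature: /θ, ʃ, ʈ, ɭ, ts, dʒ, r, z, ʂ, ʐ/ are [−dorsal]; /ɲ, ŋ, ɱ, n/ are [+nasal]; /p, w, b/ are [+labial]. The remaining /ɡ, ʁ, ɟ, x, c/ satisfy [−nasal], [−labial], [+dorsal].

ɡ, ʁ, ɟ, x, c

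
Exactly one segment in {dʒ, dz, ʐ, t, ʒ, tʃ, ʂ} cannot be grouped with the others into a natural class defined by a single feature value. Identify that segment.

The remaining segments after removing /t/ share [+strident]; /t/ (voiceless alveolar stop) is [−strident]. For every other candidate removal, the leftover set fails to share any single feature value that the removed segment lacks.

t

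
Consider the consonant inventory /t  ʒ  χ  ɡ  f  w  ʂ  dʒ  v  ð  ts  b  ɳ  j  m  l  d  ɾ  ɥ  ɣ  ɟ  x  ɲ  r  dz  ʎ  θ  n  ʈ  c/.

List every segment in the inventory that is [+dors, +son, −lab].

j, ɲ, ʎ

Among the inventory, the [+dorsal] segments are /χ, ɡ, w, j, ɥ, ɣ, ɟ, x, ɲ, ʎ, c/.
Within that set, [+sonorant] gives /w, j, ɥ, ɲ, ʎ/.
Within that set, [−labial] leaves /j, ɲ, ʎ/.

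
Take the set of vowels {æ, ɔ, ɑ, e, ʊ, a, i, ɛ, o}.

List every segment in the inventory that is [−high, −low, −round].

Checking each segment against [−high], [−low], [−round]: /e/ (mid front unrounded tense vowel), /ɛ/ (mid front unrounded lax vowel) satisfy every feature; every other segment in the inventory fails at least one.

e, ɛ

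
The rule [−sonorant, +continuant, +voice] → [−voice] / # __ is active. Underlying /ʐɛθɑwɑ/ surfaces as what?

/ʐ/ satisfies [−sonorant, +continuant, +voice] and sits in # __. The [−voice] counterpart of the voiced retroflex fricative is /ʂ/. Other segments in /ʐɛθɑwɑ/ either fail the structural description or are not in the environment, so the surface form is [ʂɛθɑwɑ].

[ʂɛθɑwɑ]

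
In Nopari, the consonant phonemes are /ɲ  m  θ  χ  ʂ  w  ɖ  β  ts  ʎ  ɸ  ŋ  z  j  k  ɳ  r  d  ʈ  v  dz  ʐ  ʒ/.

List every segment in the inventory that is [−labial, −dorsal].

θ, ʂ, ɖ, ts, z, ɳ, r, d, ʈ, dz, ʐ, ʒ

Eliminate segments failing any feature: /ɲ, χ, ʎ, ŋ, j, k/ are [+dorsal]; /m, w, β, ɸ, v/ are [+labial]. The remaining /θ, ʂ, ɖ, ts, z, ɳ, r, d, ʈ, dz, ʐ, ʒ/ satisfy [−labial], [−dorsal].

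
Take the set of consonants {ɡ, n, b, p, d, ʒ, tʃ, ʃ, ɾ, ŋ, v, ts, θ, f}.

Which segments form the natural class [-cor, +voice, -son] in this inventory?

Among the inventory, the [-coronal] segments are /ɡ, b, p, ŋ, v, f/.
Intersecting with [+voice] gives /ɡ, b, ŋ, v/.
Then [-sonorant] leaves /ɡ, b, v/.

ɡ, b, v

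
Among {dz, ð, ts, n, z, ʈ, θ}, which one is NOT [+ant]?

Every segment except /ʈ/ is [+anterior]. /ʈ/ (voiceless retroflex stop) is [−anterior], so it is the exception.

ʈ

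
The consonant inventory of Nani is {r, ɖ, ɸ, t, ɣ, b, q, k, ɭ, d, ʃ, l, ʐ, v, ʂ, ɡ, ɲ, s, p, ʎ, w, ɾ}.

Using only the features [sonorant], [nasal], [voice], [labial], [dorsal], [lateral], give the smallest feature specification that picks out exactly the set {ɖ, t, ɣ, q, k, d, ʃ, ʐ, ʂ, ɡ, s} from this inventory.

[−sonorant, −labial]

Every target segment is [−sonorant], [−labial]; each remaining inventory member fails at least one of these. Each conjunct is needed — [−labial] alone would also admit /r, ɭ, l, ɲ, …/; [−sonorant] alone would also admit /ɸ, b, v, p/ — and no other single listed feature has exactly this extension, so two is the minimum.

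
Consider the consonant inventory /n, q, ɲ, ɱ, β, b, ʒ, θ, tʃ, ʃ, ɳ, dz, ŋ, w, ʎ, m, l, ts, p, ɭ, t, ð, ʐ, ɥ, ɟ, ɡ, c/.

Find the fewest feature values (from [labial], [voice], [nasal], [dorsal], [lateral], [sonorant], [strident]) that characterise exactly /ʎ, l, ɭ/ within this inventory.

/ʎ, l, ɭ/ are exactly the [+lateral] segments in the inventory, so a single feature suffices.

[+lateral]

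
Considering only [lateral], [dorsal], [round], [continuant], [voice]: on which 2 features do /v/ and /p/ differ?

[voice], [continuant]

/v/ (voiced labiodental fricative) and /p/ (voiceless bilabial stop) agree on [−lateral], [−dorsal], [−round]. They differ on [voice] (/v/ [+], /p/ [−]), [continuant] (/v/ [+], /p/ [−]).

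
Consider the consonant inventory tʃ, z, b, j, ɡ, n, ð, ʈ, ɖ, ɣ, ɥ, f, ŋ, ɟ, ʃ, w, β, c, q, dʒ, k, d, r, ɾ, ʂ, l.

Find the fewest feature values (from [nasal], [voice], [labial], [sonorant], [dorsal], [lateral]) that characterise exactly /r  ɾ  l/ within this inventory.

Every target segment is [+sonorant], [−nasal], [−dorsal]; each remaining inventory member fails at least one of these. Each conjunct is needed — [−nasal, −dorsal] alone would also admit /tʃ, z, b, ð, …/; [+sonorant, −dorsal] alone would also admit /n/; [+sonorant, −nasal] alone would also admit /j, ɥ, w/ — and no other combination of two listed features has exactly this extension, so three is the minimum.

[+sonorant, −nasal, −dorsal]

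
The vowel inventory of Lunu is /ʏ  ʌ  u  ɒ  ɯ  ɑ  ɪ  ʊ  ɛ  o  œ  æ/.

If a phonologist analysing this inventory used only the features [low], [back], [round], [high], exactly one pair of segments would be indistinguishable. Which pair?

On the given features, /u/ and /ʊ/ have an identical profile: [-low], [+back], [+round], [+high]. No other two segments in the inventory coincide on all 4 features. (They do differ in [tense], which is not among the given features.)

u, ʊ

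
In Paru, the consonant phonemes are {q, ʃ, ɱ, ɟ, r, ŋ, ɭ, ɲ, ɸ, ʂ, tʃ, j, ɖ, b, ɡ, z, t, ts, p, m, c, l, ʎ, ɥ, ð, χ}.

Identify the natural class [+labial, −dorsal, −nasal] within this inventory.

ɸ, b, p

Among the inventory, the [+labial] segments are /ɱ, ɸ, b, p, m, ɥ/.
Of those, [−dorsal] gives /ɱ, ɸ, b, p, m/.
Among these, [−nasal] leaves /ɸ, b, p/.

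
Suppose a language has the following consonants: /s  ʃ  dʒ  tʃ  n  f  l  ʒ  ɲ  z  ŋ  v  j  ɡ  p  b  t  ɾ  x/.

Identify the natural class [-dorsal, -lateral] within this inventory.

s, ʃ, dʒ, tʃ, n, f, ʒ, z, v, p, b, t, ɾ

Eliminate segments failing any feature: /l/ is [+lateral]; /ɲ, ŋ, j, ɡ, x/ are [+dorsal]. The remaining /s, ʃ, dʒ, tʃ, n, f, ʒ, z, v, p, b, t, ɾ/ satisfy [-dorsal], [-lateral].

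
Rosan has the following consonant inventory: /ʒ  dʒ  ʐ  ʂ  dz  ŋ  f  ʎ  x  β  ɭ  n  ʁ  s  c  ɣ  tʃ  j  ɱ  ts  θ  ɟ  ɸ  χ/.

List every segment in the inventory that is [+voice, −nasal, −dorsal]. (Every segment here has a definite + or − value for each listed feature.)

ʒ, dʒ, ʐ, dz, β, ɭ

Eliminate segments failing any feature: /ʂ, f, x, s, c, tʃ, ts, θ, ɸ, χ/ are [−voice]; /ŋ, n, ɱ/ are [+nasal]; /ʎ, ʁ, ɣ, j, ɟ/ are [+dorsal]. The remaining /ʒ, dʒ, ʐ, dz, β, ɭ/ satisfy [+voice], [−nasal], [−dorsal].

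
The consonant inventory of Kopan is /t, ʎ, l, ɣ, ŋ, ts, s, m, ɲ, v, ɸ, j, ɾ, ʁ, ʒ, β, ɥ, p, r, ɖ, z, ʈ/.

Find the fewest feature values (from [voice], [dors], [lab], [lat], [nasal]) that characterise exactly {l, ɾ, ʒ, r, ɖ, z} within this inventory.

[+voice, −lab, −dors]

/l, ɾ, ʒ, r, ɖ, z/ are all [+voice], [−labial], [−dorsal], and no other segment in the inventory matches all three values. Dropping any one of them over-generates: [−labial, −dorsal] alone would also admit /t, ts, s, ʈ/; [+voice, −dorsal] alone would also admit /m, v, β/; [+voice, −labial] alone would also admit /ʎ, ɣ, ŋ, ɲ, …/. No other combination of two listed features picks out exactly this set either, so fewer than three features will not do.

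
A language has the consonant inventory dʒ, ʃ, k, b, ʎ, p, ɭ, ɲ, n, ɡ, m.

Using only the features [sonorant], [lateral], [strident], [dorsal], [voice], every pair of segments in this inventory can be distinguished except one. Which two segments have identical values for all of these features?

On the given features, /n/ and /m/ have an identical profile: [+sonorant], [-lateral], [-strident], [-dorsal], [+voice]. No other two segments in the inventory coincide on all 5 features. (They do differ in [labial] and [coronal], which are not among the given features.)

n, m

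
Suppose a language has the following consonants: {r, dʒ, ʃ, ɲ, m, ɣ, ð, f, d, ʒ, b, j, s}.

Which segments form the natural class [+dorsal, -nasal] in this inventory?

The [+dorsal] segments are /ɲ, ɣ, j/.
Within that set, [-nasal] leaves /ɣ, j/.

ɣ, j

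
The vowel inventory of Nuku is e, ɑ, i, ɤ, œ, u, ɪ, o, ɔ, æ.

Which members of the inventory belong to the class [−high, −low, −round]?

e, ɤ

First, the [−high] segments are /e, ɑ, ɤ, œ, o, ɔ, æ/.
Intersecting with [−low] gives /e, ɤ, œ, o, ɔ/.
Of those, [−round] leaves /e, ɤ/.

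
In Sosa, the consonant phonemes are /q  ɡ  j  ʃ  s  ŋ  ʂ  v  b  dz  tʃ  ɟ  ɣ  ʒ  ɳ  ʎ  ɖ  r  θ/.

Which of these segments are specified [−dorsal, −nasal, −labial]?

ʃ, s, ʂ, dz, tʃ, ʒ, ɖ, r, θ

Eliminate segments failing any feature: /q, ɡ, j, ŋ, ɟ, ɣ, ʎ/ are [+dorsal]; /v, b/ are [+labial]; /ɳ/ is [+nasal]. The remaining /ʃ, s, ʂ, dz, tʃ, ʒ, ɖ, r, θ/ satisfy [−dorsal], [−nasal], [−labial].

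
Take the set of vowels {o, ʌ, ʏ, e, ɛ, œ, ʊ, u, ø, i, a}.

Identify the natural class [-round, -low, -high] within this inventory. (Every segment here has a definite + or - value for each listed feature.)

ʌ, e, ɛ

Eliminate segments failing any feature: /o, ʏ, œ, ʊ, u, ø/ are [+round]; /i/ is [+high]; /a/ is [+low]. The remaining /ʌ, e, ɛ/ satisfy [-round], [-low], [-high].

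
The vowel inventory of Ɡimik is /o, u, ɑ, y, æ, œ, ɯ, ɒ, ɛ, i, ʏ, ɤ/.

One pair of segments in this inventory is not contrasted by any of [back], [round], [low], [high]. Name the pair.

/y/ (high front rounded tense vowel) and /ʏ/ (high front rounded lax vowel) are both [−back], [+round], [−low], [+high], so none of the listed features separates them. (They do differ in [tense], which is not among the given features.) Every other pair in the inventory differs on at least one listed feature.

y, ʏ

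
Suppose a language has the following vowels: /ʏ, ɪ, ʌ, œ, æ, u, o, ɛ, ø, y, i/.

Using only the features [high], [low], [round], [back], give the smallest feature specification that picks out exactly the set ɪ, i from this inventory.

Every target segment is [+high], [−round]; each remaining inventory member fails at least one of these. Each conjunct is needed — [−round] alone would also admit /ʌ, æ, ɛ/; [+high] alone would also admit /ʏ, u, y/ — and no other single listed feature has exactly this extension, so two is the minimum.

[+high, −round]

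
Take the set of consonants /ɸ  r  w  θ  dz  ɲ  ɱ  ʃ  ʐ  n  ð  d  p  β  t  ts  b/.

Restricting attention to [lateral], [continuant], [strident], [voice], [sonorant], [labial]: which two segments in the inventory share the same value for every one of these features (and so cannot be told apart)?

ɲ, n

On the given features, /ɲ/ and /n/ have an identical profile: [−lateral], [−continuant], [−strident], [+voice], [+sonorant], [−labial]. No other two segments in the inventory coincide on all 6 features. (They do differ in [dorsal], which is not among the given features.)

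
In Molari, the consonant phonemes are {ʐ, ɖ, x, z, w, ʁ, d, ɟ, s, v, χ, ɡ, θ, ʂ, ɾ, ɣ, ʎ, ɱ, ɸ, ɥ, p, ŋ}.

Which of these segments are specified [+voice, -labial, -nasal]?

ʐ, ɖ, z, ʁ, d, ɟ, ɡ, ɾ, ɣ, ʎ

Eliminate segments failing any feature: /x, s, χ, θ, ʂ, ɸ, p/ are [-voice]; /w, v, ɱ, ɥ/ are [+labial]; /ŋ/ is [+nasal]. The remaining /ʐ, ɖ, z, ʁ, d, ɟ, ɡ, ɾ, ɣ, ʎ/ satisfy [+voice], [-labial], [-nasal].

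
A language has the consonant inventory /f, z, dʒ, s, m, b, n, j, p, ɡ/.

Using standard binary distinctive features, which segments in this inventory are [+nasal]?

The feature [nasal] marks segments produced with velum lowered (airflow through the nose). In this inventory /m, n/ have that property, so they are [+nasal]; /f, z, dʒ, s, b, j, p, ɡ/ are [-nasal].

m, n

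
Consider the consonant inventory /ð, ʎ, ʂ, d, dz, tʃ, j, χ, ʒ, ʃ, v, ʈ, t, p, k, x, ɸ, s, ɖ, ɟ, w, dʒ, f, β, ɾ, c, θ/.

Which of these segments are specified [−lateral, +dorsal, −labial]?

Eliminate segments failing any feature: /ð, ʂ, d, dz, tʃ, ʒ, ʃ, v, ʈ, t, p, ɸ, s, ɖ, dʒ, f, β, ɾ, θ/ are [−dorsal]; /ʎ/ is [+lateral]; /w/ is [+labial]. The remaining /j, χ, k, x, ɟ, c/ satisfy [−lateral], [+dorsal], [−labial].

j, χ, k, x, ɟ, c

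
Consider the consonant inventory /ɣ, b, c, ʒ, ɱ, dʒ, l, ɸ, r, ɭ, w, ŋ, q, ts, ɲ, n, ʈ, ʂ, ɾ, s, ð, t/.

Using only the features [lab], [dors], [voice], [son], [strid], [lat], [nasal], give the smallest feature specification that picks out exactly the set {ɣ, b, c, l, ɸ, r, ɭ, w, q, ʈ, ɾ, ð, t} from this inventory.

[−nasal, −strid]

/ɣ, b, c, l, ɸ, r, ɭ, w, q, ʈ, ɾ, ð, t/ are all [−nasal], [−strident], and no other segment in the inventory matches both values. Dropping any one of them over-generates: [−strident] alone would also admit /ɱ, ŋ, ɲ, n/; [−nasal] alone would also admit /ʒ, dʒ, ts, ʂ, …/. No other single listed feature picks out exactly this set either, so fewer than two features will not do.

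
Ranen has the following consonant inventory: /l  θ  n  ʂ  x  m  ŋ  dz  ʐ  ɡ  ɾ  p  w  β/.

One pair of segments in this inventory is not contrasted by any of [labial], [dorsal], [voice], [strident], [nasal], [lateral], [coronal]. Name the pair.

/dz/ (voiced alveolar affricate) and /ʐ/ (voiced retroflex fricative) are both [-labial], [-dorsal], [+voice], [+strident], [-nasal], [-lateral], [+coronal], so none of the listed features separates them. (They do differ in [continuant] and [anterior], which are not among the given features.) Every other pair in the inventory differs on at least one listed feature.

dz, ʐ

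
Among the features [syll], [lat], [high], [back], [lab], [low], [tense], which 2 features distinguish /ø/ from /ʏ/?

/ø/ (mid front rounded tense vowel) and /ʏ/ (high front rounded lax vowel) agree on [+syllabic], [-lateral], [-back], [+labial], [-low]. They differ on [high] (/ø/ [-], /ʏ/ [+]), [tense] (/ø/ [+], /ʏ/ [-]).

[high], [tense]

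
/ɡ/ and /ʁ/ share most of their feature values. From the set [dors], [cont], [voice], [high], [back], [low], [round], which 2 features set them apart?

/ɡ/ (voiced velar stop) and /ʁ/ (voiced uvular fricative) agree on [+dorsal], [+voice], [+back], [−low], [−round]. They differ on [continuant] (/ɡ/ [−], /ʁ/ [+]), [high] (/ɡ/ [+], /ʁ/ [−]).

[continuant], [high]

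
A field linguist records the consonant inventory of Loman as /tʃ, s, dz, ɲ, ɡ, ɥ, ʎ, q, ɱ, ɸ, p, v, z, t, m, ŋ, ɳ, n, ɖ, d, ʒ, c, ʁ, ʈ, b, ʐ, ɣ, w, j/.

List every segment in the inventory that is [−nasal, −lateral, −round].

tʃ, s, dz, ɡ, q, ɸ, p, v, z, t, ɖ, d, ʒ, c, ʁ, ʈ, b, ʐ, ɣ, j

First, the [−nasal] segments are /tʃ, s, dz, ɡ, ɥ, ʎ, q, ɸ, p, v, z, t, ɖ, d, ʒ, c, ʁ, ʈ, b, ʐ, ɣ, w, j/.
Among these, [−lateral] gives /tʃ, s, dz, ɡ, ɥ, q, ɸ, p, v, z, t, ɖ, d, ʒ, c, ʁ, ʈ, b, ʐ, ɣ, w, j/.
Among these, [−round] leaves /tʃ, s, dz, ɡ, q, ɸ, p, v, z, t, ɖ, d, ʒ, c, ʁ, ʈ, b, ʐ, ɣ, j/.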